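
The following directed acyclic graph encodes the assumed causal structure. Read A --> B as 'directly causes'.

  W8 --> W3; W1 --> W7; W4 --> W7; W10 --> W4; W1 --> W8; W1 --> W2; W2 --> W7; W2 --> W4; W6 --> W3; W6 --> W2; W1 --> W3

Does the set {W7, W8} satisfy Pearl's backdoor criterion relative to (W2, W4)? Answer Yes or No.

No

Backdoor paths from W2 to W4 (paths whose first edge points into W2):
  P1: W2 <- W1 -> W7 <- W4
  P2: W2 <- W6 -> W3 <- W1 -> W7 <- W4
  P3: W2 <- W6 -> W3 <- W8 <- W1 -> W7 <- W4
Condition 1 (no descendant of W2 in the set): FAILS — W7 is a descendant of W2.
Condition 2 (every backdoor path blocked by {W7, W8}):
  P1: open — collider(s) W7 are conditioned on (or have a conditioned descendant) and no non-collider on the path is in the set.
  P2: blocked at collider W3 (neither it nor any descendant is in the conditioning set).
  P3: blocked at collider W3 (neither it nor any descendant is in the conditioning set).
{W7, W8} does not satisfy the backdoor criterion.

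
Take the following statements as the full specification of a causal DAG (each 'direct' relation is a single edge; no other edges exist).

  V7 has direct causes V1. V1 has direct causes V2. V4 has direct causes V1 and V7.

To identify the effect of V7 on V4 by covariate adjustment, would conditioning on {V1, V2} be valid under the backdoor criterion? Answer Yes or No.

Backdoor paths from V7 to V4 (paths whose first edge points into V7):
  P1: V7 <- V1 -> V4
Condition 1 (no descendant of V7 in the set): holds — descendants of V7 are {V4}; none are in {V1, V2}.
Condition 2 (every backdoor path blocked by {V1, V2}):
  P1: blocked at fork node V1 ∈ conditioning set.
{V1, V2} satisfies the backdoor criterion.

Yes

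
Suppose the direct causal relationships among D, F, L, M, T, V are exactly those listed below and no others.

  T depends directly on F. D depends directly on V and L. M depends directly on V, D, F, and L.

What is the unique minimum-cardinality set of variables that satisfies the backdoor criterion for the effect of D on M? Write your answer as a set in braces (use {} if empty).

{L, V}

Variables eligible for adjustment (non-descendants of D, excluding D and M): {F, L, T, V}.
Backdoor paths from D to M:
  P1: D <- L -> M
  P2: D <- V -> M
The empty set is not sufficient: P1 (D <- L -> M) has no collider blocking it and no conditioned non-collider, so it is open.
Try {L, V}:
  P1: blocked at fork node L ∈ conditioning set.
  P2: blocked at fork node V ∈ conditioning set.
{L, V} contains no descendant of D and blocks every backdoor path.
Every element of {L, V} is needed (dropping L leaves P1 open; dropping V leaves P2 open), so no proper subset is valid.
Among all size-2 subsets of the eligible variables, only {L, V} blocks every backdoor path, so it is the unique smallest valid adjustment set.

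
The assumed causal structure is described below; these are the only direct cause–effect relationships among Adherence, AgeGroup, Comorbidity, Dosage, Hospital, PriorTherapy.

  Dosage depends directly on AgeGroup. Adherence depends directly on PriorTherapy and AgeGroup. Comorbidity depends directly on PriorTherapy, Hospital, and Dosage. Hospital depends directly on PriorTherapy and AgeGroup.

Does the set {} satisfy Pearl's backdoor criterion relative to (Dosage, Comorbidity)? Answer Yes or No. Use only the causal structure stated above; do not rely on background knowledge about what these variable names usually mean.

Backdoor paths from Dosage to Comorbidity (paths whose first edge points into Dosage):
  P1: Dosage <- AgeGroup -> Adherence <- PriorTherapy -> Hospital -> Comorbidity
  P2: Dosage <- AgeGroup -> Adherence <- PriorTherapy -> Comorbidity
  P3: Dosage <- AgeGroup -> Hospital <- PriorTherapy -> Comorbidity
  P4: Dosage <- AgeGroup -> Hospital -> Comorbidity
Condition 1 (no descendant of Dosage in the set): holds — descendants of Dosage are {Comorbidity}; none are in {}.
Condition 2 (every backdoor path blocked by {}):
  P1: blocked at collider Adherence (neither it nor any descendant is in the conditioning set).
  P2: blocked at collider Adherence (neither it nor any descendant is in the conditioning set).
  P3: blocked at collider Hospital (neither it nor any descendant is in the conditioning set).
  P4: open — no interior node is in the conditioning set.
{} does not satisfy the backdoor criterion.

No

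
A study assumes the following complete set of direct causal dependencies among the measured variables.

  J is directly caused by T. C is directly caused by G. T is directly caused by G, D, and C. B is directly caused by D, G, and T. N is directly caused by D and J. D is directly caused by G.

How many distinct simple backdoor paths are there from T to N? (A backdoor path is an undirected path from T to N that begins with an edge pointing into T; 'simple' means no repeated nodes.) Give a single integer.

5

A backdoor path from T to N is any simple undirected path whose first edge points into T (i.e. leaves T via a parent).
Parents of T: {C, D, G}.
Enumerating:
  P1: T <- G -> D -> N
  P2: T <- G -> B <- D -> N
  P3: T <- C <- G -> D -> N
  P4: T <- C <- G -> B <- D -> N
  P5: T <- D -> N
That exhausts the simple backdoor paths. Count: 5.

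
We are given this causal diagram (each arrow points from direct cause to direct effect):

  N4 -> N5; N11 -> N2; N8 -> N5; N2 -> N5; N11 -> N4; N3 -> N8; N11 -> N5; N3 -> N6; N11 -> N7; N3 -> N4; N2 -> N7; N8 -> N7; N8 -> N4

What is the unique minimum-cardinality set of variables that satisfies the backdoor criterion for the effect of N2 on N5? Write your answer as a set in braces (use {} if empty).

{N11}

Variables eligible for adjustment (non-descendants of N2, excluding N2 and N5): {N11, N3, N4, N6, N8}.
Backdoor paths from N2 to N5:
  P1: N2 <- N11 -> N4 <- N3 -> N8 -> N5
  P2: N2 <- N11 -> N4 <- N8 -> N5
  P3: N2 <- N11 -> N4 -> N5
  P4: N2 <- N11 -> N5
  P5: N2 <- N11 -> N7 <- N8 <- N3 -> N4 -> N5
  P6: N2 <- N11 -> N7 <- N8 -> N4 -> N5
  P7: N2 <- N11 -> N7 <- N8 -> N5
The empty set is not sufficient: P3 (N2 <- N11 -> N4 -> N5) has no collider blocking it and no conditioned non-collider, so it is open.
Try {N11}:
  P1: blocked at fork node N11 ∈ conditioning set.
  P2: blocked at fork node N11 ∈ conditioning set.
  P3: blocked at fork node N11 ∈ conditioning set.
  P4: blocked at fork node N11 ∈ conditioning set.
  P5: blocked at fork node N11 ∈ conditioning set.
  P6: blocked at fork node N11 ∈ conditioning set.
  P7: blocked at fork node N11 ∈ conditioning set.
{N11} contains no descendant of N2 and blocks every backdoor path.
No other singleton works — e.g. {N3} leaves P3 open — so {N11} is the unique smallest valid adjustment set.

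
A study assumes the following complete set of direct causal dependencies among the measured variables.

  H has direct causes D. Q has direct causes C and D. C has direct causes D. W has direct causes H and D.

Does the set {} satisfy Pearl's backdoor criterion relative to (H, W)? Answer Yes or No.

Backdoor paths from H to W (paths whose first edge points into H):
  P1: H <- D -> W
Condition 1 (no descendant of H in the set): holds — descendants of H are {W}; none are in {}.
Condition 2 (every backdoor path blocked by {}):
  P1: open — no interior node is in the conditioning set.
{} does not satisfy the backdoor criterion.

No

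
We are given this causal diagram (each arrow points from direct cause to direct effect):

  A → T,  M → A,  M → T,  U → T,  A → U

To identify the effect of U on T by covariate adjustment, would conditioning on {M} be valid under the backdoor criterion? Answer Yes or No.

No

Backdoor paths from U to T (paths whose first edge points into U):
  P1: U <- A <- M -> T
  P2: U <- A -> T
Condition 1 (no descendant of U in the set): holds — descendants of U are {T}; none are in {M}.
Condition 2 (every backdoor path blocked by {M}):
  P1: blocked at fork node M ∈ conditioning set.
  P2: open — no interior node is in the conditioning set.
{M} does not satisfy the backdoor criterion.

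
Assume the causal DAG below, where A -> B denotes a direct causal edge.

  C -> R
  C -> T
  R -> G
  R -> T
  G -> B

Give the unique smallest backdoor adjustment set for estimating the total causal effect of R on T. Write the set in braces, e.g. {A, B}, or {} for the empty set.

{C}

Variables eligible for adjustment (non-descendants of R, excluding R and T): {C}.
Backdoor paths from R to T:
  P1: R <- C -> T
The empty set is not sufficient: P1 (R <- C -> T) has no collider blocking it and no conditioned non-collider, so it is open.
Try {C}:
  P1: blocked at fork node C ∈ conditioning set.
{C} contains no descendant of R and blocks every backdoor path.
{C} is the unique smallest valid adjustment set.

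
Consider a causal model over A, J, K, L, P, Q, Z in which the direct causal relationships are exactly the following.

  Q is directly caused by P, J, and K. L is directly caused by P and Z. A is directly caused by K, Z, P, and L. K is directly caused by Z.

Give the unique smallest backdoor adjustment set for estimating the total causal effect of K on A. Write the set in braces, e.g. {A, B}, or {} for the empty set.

{Z}

Variables eligible for adjustment (non-descendants of K, excluding K and A): {J, L, P, Z}.
Backdoor paths from K to A:
  P1: K <- Z -> L <- P -> A
  P2: K <- Z -> L -> A
  P3: K <- Z -> A
The empty set is not sufficient: P2 (K <- Z -> L -> A) has no collider blocking it and no conditioned non-collider, so it is open.
Try {Z}:
  P1: blocked at fork node Z ∈ conditioning set.
  P2: blocked at fork node Z ∈ conditioning set.
  P3: blocked at fork node Z ∈ conditioning set.
{Z} contains no descendant of K and blocks every backdoor path.
No other singleton works — e.g. {P} leaves P2 open — so {Z} is the unique smallest valid adjustment set.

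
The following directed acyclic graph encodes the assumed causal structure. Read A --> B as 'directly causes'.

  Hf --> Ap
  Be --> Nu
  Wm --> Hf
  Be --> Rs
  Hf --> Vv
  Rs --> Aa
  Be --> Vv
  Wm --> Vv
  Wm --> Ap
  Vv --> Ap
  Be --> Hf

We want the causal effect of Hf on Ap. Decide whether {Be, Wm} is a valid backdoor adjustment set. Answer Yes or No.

Backdoor paths from Hf to Ap (paths whose first edge points into Hf):
  P1: Hf <- Be -> Vv <- Wm -> Ap
  P2: Hf <- Be -> Vv -> Ap
  P3: Hf <- Wm -> Vv -> Ap
  P4: Hf <- Wm -> Ap
Condition 1 (no descendant of Hf in the set): holds — descendants of Hf are {Ap, Vv}; none are in {Be, Wm}.
Condition 2 (every backdoor path blocked by {Be, Wm}):
  P1: blocked at fork node Be ∈ conditioning set.
  P2: blocked at fork node Be ∈ conditioning set.
  P3: blocked at fork node Wm ∈ conditioning set.
  P4: blocked at fork node Wm ∈ conditioning set.
{Be, Wm} satisfies the backdoor criterion.

Yes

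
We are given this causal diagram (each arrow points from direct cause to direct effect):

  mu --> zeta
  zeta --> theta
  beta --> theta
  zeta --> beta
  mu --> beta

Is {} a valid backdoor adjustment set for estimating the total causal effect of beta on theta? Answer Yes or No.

Backdoor paths from beta to theta (paths whose first edge points into beta):
  P1: beta <- mu -> zeta -> theta
  P2: beta <- zeta -> theta
Condition 1 (no descendant of beta in the set): holds — descendants of beta are {theta}; none are in {}.
Condition 2 (every backdoor path blocked by {}):
  P1: open — no interior node is in the conditioning set.
  P2: open — no interior node is in the conditioning set.
{} does not satisfy the backdoor criterion.

No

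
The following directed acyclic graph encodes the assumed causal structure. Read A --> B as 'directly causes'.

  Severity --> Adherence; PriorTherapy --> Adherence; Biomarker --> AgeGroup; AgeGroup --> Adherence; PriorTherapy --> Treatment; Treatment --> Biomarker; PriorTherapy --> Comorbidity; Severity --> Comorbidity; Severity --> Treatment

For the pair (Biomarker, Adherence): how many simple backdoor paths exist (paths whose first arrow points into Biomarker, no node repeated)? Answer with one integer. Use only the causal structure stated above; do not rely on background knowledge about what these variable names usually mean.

A backdoor path from Biomarker to Adherence is any simple undirected path whose first edge points into Biomarker (i.e. leaves Biomarker via a parent).
Parents of Biomarker: {Treatment}.
Enumerating:
  P1: Biomarker <- Treatment <- PriorTherapy -> Comorbidity <- Severity -> Adherence
  P2: Biomarker <- Treatment <- PriorTherapy -> Adherence
  P3: Biomarker <- Treatment <- Severity -> Comorbidity <- PriorTherapy -> Adherence
  P4: Biomarker <- Treatment <- Severity -> Adherence
That exhausts the simple backdoor paths. Count: 4.

4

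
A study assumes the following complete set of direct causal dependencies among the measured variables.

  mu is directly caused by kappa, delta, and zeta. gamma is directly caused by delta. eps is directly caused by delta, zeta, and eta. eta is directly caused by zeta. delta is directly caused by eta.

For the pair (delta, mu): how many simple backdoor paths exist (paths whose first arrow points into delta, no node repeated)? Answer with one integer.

A backdoor path from delta to mu is any simple undirected path whose first edge points into delta (i.e. leaves delta via a parent).
Parents of delta: {eta}.
Enumerating:
  P1: delta <- eta <- zeta -> mu
  P2: delta <- eta -> eps <- zeta -> mu
That exhausts the simple backdoor paths. Count: 2.

2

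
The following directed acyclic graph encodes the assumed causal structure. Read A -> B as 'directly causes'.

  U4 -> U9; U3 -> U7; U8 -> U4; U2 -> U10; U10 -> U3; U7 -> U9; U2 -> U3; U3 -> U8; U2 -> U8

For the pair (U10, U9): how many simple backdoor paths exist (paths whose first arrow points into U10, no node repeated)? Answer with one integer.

4

A backdoor path from U10 to U9 is any simple undirected path whose first edge points into U10 (i.e. leaves U10 via a parent).
Parents of U10: {U2}.
Enumerating:
  P1: U10 <- U2 -> U3 -> U8 -> U4 -> U9
  P2: U10 <- U2 -> U3 -> U7 -> U9
  P3: U10 <- U2 -> U8 <- U3 -> U7 -> U9
  P4: U10 <- U2 -> U8 -> U4 -> U9
That exhausts the simple backdoor paths. Count: 4.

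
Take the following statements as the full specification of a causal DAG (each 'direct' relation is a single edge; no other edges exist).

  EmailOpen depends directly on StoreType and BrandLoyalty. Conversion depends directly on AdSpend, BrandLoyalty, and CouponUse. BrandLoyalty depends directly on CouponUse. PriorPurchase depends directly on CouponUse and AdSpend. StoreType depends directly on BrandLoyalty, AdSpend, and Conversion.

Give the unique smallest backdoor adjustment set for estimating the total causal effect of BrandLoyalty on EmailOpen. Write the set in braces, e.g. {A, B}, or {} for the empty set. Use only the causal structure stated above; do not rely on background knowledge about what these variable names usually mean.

{CouponUse}

Variables eligible for adjustment (non-descendants of BrandLoyalty, excluding BrandLoyalty and EmailOpen): {AdSpend, CouponUse, PriorPurchase}.
Backdoor paths from BrandLoyalty to EmailOpen:
  P1: BrandLoyalty <- CouponUse -> Conversion <- AdSpend -> StoreType -> EmailOpen
  P2: BrandLoyalty <- CouponUse -> Conversion -> StoreType -> EmailOpen
  P3: BrandLoyalty <- CouponUse -> PriorPurchase <- AdSpend -> Conversion -> StoreType -> EmailOpen
  P4: BrandLoyalty <- CouponUse -> PriorPurchase <- AdSpend -> StoreType -> EmailOpen
The empty set is not sufficient: P2 (BrandLoyalty <- CouponUse -> Conversion -> StoreType -> EmailOpen) has no collider blocking it and no conditioned non-collider, so it is open.
Try {CouponUse}:
  P1: blocked at fork node CouponUse ∈ conditioning set.
  P2: blocked at fork node CouponUse ∈ conditioning set.
  P3: blocked at fork node CouponUse ∈ conditioning set.
  P4: blocked at fork node CouponUse ∈ conditioning set.
{CouponUse} contains no descendant of BrandLoyalty and blocks every backdoor path.
No other singleton works — e.g. {AdSpend} leaves P2 open — so {CouponUse} is the unique smallest valid adjustment set.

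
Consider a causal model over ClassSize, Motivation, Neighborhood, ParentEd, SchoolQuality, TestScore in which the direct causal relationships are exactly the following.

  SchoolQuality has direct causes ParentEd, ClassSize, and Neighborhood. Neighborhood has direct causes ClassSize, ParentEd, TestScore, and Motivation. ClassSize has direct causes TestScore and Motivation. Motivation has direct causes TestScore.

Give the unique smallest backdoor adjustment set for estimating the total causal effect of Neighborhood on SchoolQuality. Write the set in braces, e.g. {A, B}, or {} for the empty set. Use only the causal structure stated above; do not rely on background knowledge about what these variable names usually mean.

{ClassSize, ParentEd}

Variables eligible for adjustment (non-descendants of Neighborhood, excluding Neighborhood and SchoolQuality): {ClassSize, Motivation, ParentEd, TestScore}.
Backdoor paths from Neighborhood to SchoolQuality:
  P1: Neighborhood <- TestScore -> Motivation -> ClassSize -> SchoolQuality
  P2: Neighborhood <- TestScore -> ClassSize -> SchoolQuality
  P3: Neighborhood <- ParentEd -> SchoolQuality
  P4: Neighborhood <- Motivation <- TestScore -> ClassSize -> SchoolQuality
  P5: Neighborhood <- Motivation -> ClassSize -> SchoolQuality
  P6: Neighborhood <- ClassSize -> SchoolQuality
The empty set is not sufficient: P1 (Neighborhood <- TestScore -> Motivation -> ClassSize -> SchoolQuality) has no collider blocking it and no conditioned non-collider, so it is open.
Try {ClassSize, ParentEd}:
  P1: blocked at chain node ClassSize ∈ conditioning set.
  P2: blocked at chain node ClassSize ∈ conditioning set.
  P3: blocked at fork node ParentEd ∈ conditioning set.
  P4: blocked at chain node ClassSize ∈ conditioning set.
  P5: blocked at chain node ClassSize ∈ conditioning set.
  P6: blocked at fork node ClassSize ∈ conditioning set.
{ClassSize, ParentEd} contains no descendant of Neighborhood and blocks every backdoor path.
Every element of {ClassSize, ParentEd} is needed (dropping ClassSize leaves P1 open; dropping ParentEd leaves P3 open), so no proper subset is valid.
Among all size-2 subsets of the eligible variables, only {ClassSize, ParentEd} blocks every backdoor path, so it is the unique smallest valid adjustment set.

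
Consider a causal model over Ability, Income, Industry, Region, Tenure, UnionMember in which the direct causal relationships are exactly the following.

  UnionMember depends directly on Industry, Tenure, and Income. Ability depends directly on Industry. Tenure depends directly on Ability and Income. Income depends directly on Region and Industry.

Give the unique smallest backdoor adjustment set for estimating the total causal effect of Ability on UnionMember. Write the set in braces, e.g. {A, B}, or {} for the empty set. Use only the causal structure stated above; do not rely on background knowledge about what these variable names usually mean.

Variables eligible for adjustment (non-descendants of Ability, excluding Ability and UnionMember): {Income, Industry, Region}.
Backdoor paths from Ability to UnionMember:
  P1: Ability <- Industry -> Income -> Tenure -> UnionMember
  P2: Ability <- Industry -> Income -> UnionMember
  P3: Ability <- Industry -> UnionMember
The empty set is not sufficient: P1 (Ability <- Industry -> Income -> Tenure -> UnionMember) has no collider blocking it and no conditioned non-collider, so it is open.
Try {Industry}:
  P1: blocked at fork node Industry ∈ conditioning set.
  P2: blocked at fork node Industry ∈ conditioning set.
  P3: blocked at fork node Industry ∈ conditioning set.
{Industry} contains no descendant of Ability and blocks every backdoor path.
No other singleton works — e.g. {Region} leaves P1 open — so {Industry} is the unique smallest valid adjustment set.

{Industry}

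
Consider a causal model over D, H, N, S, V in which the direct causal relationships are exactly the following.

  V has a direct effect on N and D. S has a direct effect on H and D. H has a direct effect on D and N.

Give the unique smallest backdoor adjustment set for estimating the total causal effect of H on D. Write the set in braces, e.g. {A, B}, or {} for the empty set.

{S}

Variables eligible for adjustment (non-descendants of H, excluding H and D): {S, V}.
Backdoor paths from H to D:
  P1: H <- S -> D
The empty set is not sufficient: P1 (H <- S -> D) has no collider blocking it and no conditioned non-collider, so it is open.
Try {S}:
  P1: blocked at fork node S ∈ conditioning set.
{S} contains no descendant of H and blocks every backdoor path.
No other singleton works — e.g. {V} leaves P1 open — so {S} is the unique smallest valid adjustment set.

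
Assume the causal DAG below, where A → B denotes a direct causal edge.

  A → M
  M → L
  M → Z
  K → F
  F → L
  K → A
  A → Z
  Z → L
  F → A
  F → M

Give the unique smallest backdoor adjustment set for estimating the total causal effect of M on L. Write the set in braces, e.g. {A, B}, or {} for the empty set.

{A, F}

Variables eligible for adjustment (non-descendants of M, excluding M and L): {A, F, K}.
Backdoor paths from M to L:
  P1: M <- F <- K -> A -> Z -> L
  P2: M <- F -> A -> Z -> L
  P3: M <- F -> L
  P4: M <- A <- K -> F -> L
  P5: M <- A <- F -> L
  P6: M <- A -> Z -> L
The empty set is not sufficient: P1 (M <- F <- K -> A -> Z -> L) has no collider blocking it and no conditioned non-collider, so it is open.
Try {A, F}:
  P1: blocked at chain node F ∈ conditioning set.
  P2: blocked at fork node F ∈ conditioning set.
  P3: blocked at fork node F ∈ conditioning set.
  P4: blocked at chain node A ∈ conditioning set.
  P5: blocked at chain node A ∈ conditioning set.
  P6: blocked at fork node A ∈ conditioning set.
{A, F} contains no descendant of M and blocks every backdoor path.
Every element of {A, F} is needed (dropping A leaves P6 open; dropping F leaves P3 open), so no proper subset is valid.
Among all size-2 subsets of the eligible variables, only {A, F} blocks every backdoor path, so it is the unique smallest valid adjustment set.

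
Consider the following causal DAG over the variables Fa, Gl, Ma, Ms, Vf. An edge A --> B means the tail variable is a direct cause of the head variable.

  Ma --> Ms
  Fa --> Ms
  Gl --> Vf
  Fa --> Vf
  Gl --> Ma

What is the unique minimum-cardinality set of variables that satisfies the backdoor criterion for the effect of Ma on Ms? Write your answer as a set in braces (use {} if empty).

Variables eligible for adjustment (non-descendants of Ma, excluding Ma and Ms): {Fa, Gl, Vf}.
Backdoor paths from Ma to Ms:
  P1: Ma <- Gl -> Vf <- Fa -> Ms
Each backdoor path contains an unconditioned collider, so every path is already blocked with the empty conditioning set:
  P1: blocked at collider Vf (neither it nor any descendant is in the conditioning set).
The empty set is therefore the unique smallest valid set.

{}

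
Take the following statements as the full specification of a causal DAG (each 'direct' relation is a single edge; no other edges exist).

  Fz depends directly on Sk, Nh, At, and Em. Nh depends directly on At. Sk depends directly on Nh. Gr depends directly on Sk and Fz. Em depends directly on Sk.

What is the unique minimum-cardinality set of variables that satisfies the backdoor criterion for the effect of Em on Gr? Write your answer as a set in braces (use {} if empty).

{Sk}

Variables eligible for adjustment (non-descendants of Em, excluding Em and Gr): {At, Nh, Sk}.
Backdoor paths from Em to Gr:
  P1: Em <- Sk <- Nh <- At -> Fz -> Gr
  P2: Em <- Sk <- Nh -> Fz -> Gr
  P3: Em <- Sk -> Fz -> Gr
  P4: Em <- Sk -> Gr
The empty set is not sufficient: P1 (Em <- Sk <- Nh <- At -> Fz -> Gr) has no collider blocking it and no conditioned non-collider, so it is open.
Try {Sk}:
  P1: blocked at chain node Sk ∈ conditioning set.
  P2: blocked at chain node Sk ∈ conditioning set.
  P3: blocked at fork node Sk ∈ conditioning set.
  P4: blocked at fork node Sk ∈ conditioning set.
{Sk} contains no descendant of Em and blocks every backdoor path.
No other singleton works — e.g. {At} leaves P2 open — so {Sk} is the unique smallest valid adjustment set.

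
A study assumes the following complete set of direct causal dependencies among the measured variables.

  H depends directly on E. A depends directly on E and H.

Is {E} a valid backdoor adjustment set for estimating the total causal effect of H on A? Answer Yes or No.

Backdoor paths from H to A (paths whose first edge points into H):
  P1: H <- E -> A
Condition 1 (no descendant of H in the set): holds — descendants of H are {A}; none are in {E}.
Condition 2 (every backdoor path blocked by {E}):
  P1: blocked at fork node E ∈ conditioning set.
{E} satisfies the backdoor criterion.

Yes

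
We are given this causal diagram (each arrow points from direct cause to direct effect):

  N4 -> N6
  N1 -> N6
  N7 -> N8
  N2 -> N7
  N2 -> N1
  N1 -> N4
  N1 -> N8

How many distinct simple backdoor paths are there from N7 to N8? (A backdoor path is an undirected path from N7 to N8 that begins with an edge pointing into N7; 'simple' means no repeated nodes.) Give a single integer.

A backdoor path from N7 to N8 is any simple undirected path whose first edge points into N7 (i.e. leaves N7 via a parent).
Parents of N7: {N2}.
Enumerating:
  P1: N7 <- N2 -> N1 -> N8
That exhausts the simple backdoor paths. Count: 1.

1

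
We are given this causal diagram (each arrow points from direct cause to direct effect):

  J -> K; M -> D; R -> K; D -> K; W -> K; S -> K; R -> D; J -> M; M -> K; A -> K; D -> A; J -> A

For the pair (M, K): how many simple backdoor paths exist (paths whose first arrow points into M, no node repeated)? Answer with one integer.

4

A backdoor path from M to K is any simple undirected path whose first edge points into M (i.e. leaves M via a parent).
Parents of M: {J}.
Enumerating:
  P1: M <- J -> A <- D <- R -> K
  P2: M <- J -> A <- D -> K
  P3: M <- J -> A -> K
  P4: M <- J -> K
That exhausts the simple backdoor paths. Count: 4.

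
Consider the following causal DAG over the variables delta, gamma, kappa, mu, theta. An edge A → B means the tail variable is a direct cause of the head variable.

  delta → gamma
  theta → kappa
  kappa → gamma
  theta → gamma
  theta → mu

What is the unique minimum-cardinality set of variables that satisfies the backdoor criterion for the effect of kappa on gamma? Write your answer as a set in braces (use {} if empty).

{theta}

Variables eligible for adjustment (non-descendants of kappa, excluding kappa and gamma): {delta, mu, theta}.
Backdoor paths from kappa to gamma:
  P1: kappa <- theta -> gamma
The empty set is not sufficient: P1 (kappa <- theta -> gamma) has no collider blocking it and no conditioned non-collider, so it is open.
Try {theta}:
  P1: blocked at fork node theta ∈ conditioning set.
{theta} contains no descendant of kappa and blocks every backdoor path.
No other singleton works — e.g. {delta} leaves P1 open — so {theta} is the unique smallest valid adjustment set.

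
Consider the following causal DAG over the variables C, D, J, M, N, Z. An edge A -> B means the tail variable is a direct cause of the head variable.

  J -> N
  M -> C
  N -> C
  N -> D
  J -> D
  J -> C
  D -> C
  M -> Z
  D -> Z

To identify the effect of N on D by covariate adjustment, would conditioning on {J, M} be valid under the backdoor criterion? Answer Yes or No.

Backdoor paths from N to D (paths whose first edge points into N):
  P1: N <- J -> D
  P2: N <- J -> C <- D
  P3: N <- J -> C <- M -> Z <- D
Condition 1 (no descendant of N in the set): holds — descendants of N are {C, D, Z}; none are in {J, M}.
Condition 2 (every backdoor path blocked by {J, M}):
  P1: blocked at fork node J ∈ conditioning set.
  P2: blocked at fork node J ∈ conditioning set.
  P3: blocked at fork node J ∈ conditioning set.
{J, M} satisfies the backdoor criterion.

Yes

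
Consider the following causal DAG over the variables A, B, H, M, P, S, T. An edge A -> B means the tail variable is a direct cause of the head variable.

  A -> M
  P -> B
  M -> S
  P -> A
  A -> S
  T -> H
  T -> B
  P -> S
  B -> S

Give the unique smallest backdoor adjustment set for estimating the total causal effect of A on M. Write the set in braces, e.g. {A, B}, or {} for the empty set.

Variables eligible for adjustment (non-descendants of A, excluding A and M): {B, H, P, T}.
Backdoor paths from A to M:
  P1: A <- P -> B -> S <- M
  P2: A <- P -> S <- M
Each backdoor path contains an unconditioned collider, so every path is already blocked with the empty conditioning set:
  P1: blocked at collider S (neither it nor any descendant is in the conditioning set).
  P2: blocked at collider S (neither it nor any descendant is in the conditioning set).
The empty set is therefore the unique smallest valid set.

{}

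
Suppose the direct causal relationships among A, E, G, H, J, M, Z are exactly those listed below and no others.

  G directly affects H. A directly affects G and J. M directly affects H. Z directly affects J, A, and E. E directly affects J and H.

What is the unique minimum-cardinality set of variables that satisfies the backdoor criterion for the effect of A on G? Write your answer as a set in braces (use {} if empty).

Variables eligible for adjustment (non-descendants of A, excluding A and G): {E, M, Z}.
Backdoor paths from A to G:
  P1: A <- Z -> E -> H <- G
  P2: A <- Z -> J <- E -> H <- G
Each backdoor path contains an unconditioned collider, so every path is already blocked with the empty conditioning set:
  P1: blocked at collider H (neither it nor any descendant is in the conditioning set).
  P2: blocked at collider J (neither it nor any descendant is in the conditioning set).
The empty set is therefore the unique smallest valid set.

{}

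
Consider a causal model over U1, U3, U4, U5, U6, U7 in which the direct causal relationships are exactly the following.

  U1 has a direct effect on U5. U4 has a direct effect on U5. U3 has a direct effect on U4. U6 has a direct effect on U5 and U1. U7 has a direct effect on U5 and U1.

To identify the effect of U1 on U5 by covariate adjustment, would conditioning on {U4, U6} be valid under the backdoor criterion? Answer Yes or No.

No

Backdoor paths from U1 to U5 (paths whose first edge points into U1):
  P1: U1 <- U6 -> U5
  P2: U1 <- U7 -> U5
Condition 1 (no descendant of U1 in the set): holds — descendants of U1 are {U5}; none are in {U4, U6}.
Condition 2 (every backdoor path blocked by {U4, U6}):
  P1: blocked at fork node U6 ∈ conditioning set.
  P2: open — no interior node is in the conditioning set.
{U4, U6} does not satisfy the backdoor criterion.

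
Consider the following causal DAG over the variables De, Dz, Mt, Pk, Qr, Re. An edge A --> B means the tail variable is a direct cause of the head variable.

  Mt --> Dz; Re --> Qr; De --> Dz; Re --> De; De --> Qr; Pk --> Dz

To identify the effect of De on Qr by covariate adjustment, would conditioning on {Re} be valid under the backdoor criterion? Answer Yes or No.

Yes

Backdoor paths from De to Qr (paths whose first edge points into De):
  P1: De <- Re -> Qr
Condition 1 (no descendant of De in the set): holds — descendants of De are {Dz, Qr}; none are in {Re}.
Condition 2 (every backdoor path blocked by {Re}):
  P1: blocked at fork node Re ∈ conditioning set.
{Re} satisfies the backdoor criterion.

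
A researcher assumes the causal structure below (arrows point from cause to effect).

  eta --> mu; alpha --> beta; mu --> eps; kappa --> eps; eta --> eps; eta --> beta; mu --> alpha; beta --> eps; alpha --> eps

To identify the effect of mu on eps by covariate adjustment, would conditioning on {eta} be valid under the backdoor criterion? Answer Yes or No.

Yes

Backdoor paths from mu to eps (paths whose first edge points into mu):
  P1: mu <- eta -> beta <- alpha -> eps
  P2: mu <- eta -> beta -> eps
  P3: mu <- eta -> eps
Condition 1 (no descendant of mu in the set): holds — descendants of mu are {alpha, beta, eps}; none are in {eta}.
Condition 2 (every backdoor path blocked by {eta}):
  P1: blocked at fork node eta ∈ conditioning set.
  P2: blocked at fork node eta ∈ conditioning set.
  P3: blocked at fork node eta ∈ conditioning set.
{eta} satisfies the backdoor criterion.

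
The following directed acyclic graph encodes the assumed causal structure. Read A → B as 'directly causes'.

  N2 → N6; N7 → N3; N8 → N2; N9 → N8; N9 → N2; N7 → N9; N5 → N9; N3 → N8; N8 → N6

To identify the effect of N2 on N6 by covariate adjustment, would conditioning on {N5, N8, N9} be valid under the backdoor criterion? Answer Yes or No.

Yes

Backdoor paths from N2 to N6 (paths whose first edge points into N2):
  P1: N2 <- N9 <- N7 -> N3 -> N8 -> N6
  P2: N2 <- N9 -> N8 -> N6
  P3: N2 <- N8 -> N6
Condition 1 (no descendant of N2 in the set): holds — descendants of N2 are {N6}; none are in {N5, N8, N9}.
Condition 2 (every backdoor path blocked by {N5, N8, N9}):
  P1: blocked at chain node N9 ∈ conditioning set.
  P2: blocked at fork node N9 ∈ conditioning set.
  P3: blocked at fork node N8 ∈ conditioning set.
{N5, N8, N9} satisfies the backdoor criterion.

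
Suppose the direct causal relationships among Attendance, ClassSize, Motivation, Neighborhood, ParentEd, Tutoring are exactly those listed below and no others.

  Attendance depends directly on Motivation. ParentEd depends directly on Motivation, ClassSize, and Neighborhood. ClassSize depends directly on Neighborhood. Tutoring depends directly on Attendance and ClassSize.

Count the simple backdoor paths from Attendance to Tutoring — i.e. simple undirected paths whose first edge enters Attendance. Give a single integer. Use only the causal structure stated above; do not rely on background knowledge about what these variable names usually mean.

A backdoor path from Attendance to Tutoring is any simple undirected path whose first edge points into Attendance (i.e. leaves Attendance via a parent).
Parents of Attendance: {Motivation}.
Enumerating:
  P1: Attendance <- Motivation -> ParentEd <- Neighborhood -> ClassSize -> Tutoring
  P2: Attendance <- Motivation -> ParentEd <- ClassSize -> Tutoring
That exhausts the simple backdoor paths. Count: 2.

2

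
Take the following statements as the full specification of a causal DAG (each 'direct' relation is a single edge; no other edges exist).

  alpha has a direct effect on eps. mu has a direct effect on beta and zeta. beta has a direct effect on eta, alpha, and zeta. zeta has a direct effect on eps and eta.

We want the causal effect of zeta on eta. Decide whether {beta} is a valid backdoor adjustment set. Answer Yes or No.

Backdoor paths from zeta to eta (paths whose first edge points into zeta):
  P1: zeta <- mu -> beta -> eta
  P2: zeta <- beta -> eta
Condition 1 (no descendant of zeta in the set): holds — descendants of zeta are {eps, eta}; none are in {beta}.
Condition 2 (every backdoor path blocked by {beta}):
  P1: blocked at chain node beta ∈ conditioning set.
  P2: blocked at fork node beta ∈ conditioning set.
{beta} satisfies the backdoor criterion.

Yes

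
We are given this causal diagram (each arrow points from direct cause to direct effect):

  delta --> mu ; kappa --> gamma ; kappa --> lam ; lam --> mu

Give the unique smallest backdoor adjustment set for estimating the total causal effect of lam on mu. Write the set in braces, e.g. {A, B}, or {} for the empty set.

Variables eligible for adjustment (non-descendants of lam, excluding lam and mu): {delta, gamma, kappa}.
Backdoor paths from lam to mu:
  (none)
With no backdoor paths the empty set already satisfies the criterion, and it is trivially minimal.

{}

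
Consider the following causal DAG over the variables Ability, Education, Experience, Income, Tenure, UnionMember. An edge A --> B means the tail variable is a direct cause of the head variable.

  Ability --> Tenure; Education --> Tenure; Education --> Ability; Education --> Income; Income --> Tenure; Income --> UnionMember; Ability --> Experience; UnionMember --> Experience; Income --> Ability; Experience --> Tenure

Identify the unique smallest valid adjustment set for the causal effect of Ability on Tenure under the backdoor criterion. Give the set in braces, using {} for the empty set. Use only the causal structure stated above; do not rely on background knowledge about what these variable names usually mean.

Variables eligible for adjustment (non-descendants of Ability, excluding Ability and Tenure): {Education, Income, UnionMember}.
Backdoor paths from Ability to Tenure:
  P1: Ability <- Education -> Income -> UnionMember -> Experience -> Tenure
  P2: Ability <- Education -> Income -> Tenure
  P3: Ability <- Education -> Tenure
  P4: Ability <- Income <- Education -> Tenure
  P5: Ability <- Income -> UnionMember -> Experience -> Tenure
  P6: Ability <- Income -> Tenure
The empty set is not sufficient: P1 (Ability <- Education -> Income -> UnionMember -> Experience -> Tenure) has no collider blocking it and no conditioned non-collider, so it is open.
Try {Education, Income}:
  P1: blocked at fork node Education ∈ conditioning set.
  P2: blocked at fork node Education ∈ conditioning set.
  P3: blocked at fork node Education ∈ conditioning set.
  P4: blocked at chain node Income ∈ conditioning set.
  P5: blocked at fork node Income ∈ conditioning set.
  P6: blocked at fork node Income ∈ conditioning set.
{Education, Income} contains no descendant of Ability and blocks every backdoor path.
Every element of {Education, Income} is needed (dropping Education leaves P3 open; dropping Income leaves P5 open), so no proper subset is valid.
Among all size-2 subsets of the eligible variables, only {Education, Income} blocks every backdoor path, so it is the unique smallest valid adjustment set.

{Education, Income}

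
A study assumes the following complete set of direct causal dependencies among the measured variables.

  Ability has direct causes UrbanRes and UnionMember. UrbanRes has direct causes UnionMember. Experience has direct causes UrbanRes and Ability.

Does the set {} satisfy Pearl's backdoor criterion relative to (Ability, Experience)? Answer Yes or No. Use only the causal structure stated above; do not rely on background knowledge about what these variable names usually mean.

Backdoor paths from Ability to Experience (paths whose first edge points into Ability):
  P1: Ability <- UnionMember -> UrbanRes -> Experience
  P2: Ability <- UrbanRes -> Experience
Condition 1 (no descendant of Ability in the set): holds — descendants of Ability are {Experience}; none are in {}.
Condition 2 (every backdoor path blocked by {}):
  P1: open — no interior node is in the conditioning set.
  P2: open — no interior node is in the conditioning set.
{} does not satisfy the backdoor criterion.

No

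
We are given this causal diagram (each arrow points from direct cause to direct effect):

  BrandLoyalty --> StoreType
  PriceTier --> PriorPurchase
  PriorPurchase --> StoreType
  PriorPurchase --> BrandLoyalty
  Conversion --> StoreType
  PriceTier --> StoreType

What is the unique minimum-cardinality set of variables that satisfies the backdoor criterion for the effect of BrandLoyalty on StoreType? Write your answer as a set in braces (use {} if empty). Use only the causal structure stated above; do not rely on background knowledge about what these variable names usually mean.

Variables eligible for adjustment (non-descendants of BrandLoyalty, excluding BrandLoyalty and StoreType): {Conversion, PriceTier, PriorPurchase}.
Backdoor paths from BrandLoyalty to StoreType:
  P1: BrandLoyalty <- PriorPurchase <- PriceTier -> StoreType
  P2: BrandLoyalty <- PriorPurchase -> StoreType
The empty set is not sufficient: P1 (BrandLoyalty <- PriorPurchase <- PriceTier -> StoreType) has no collider blocking it and no conditioned non-collider, so it is open.
Try {PriorPurchase}:
  P1: blocked at chain node PriorPurchase ∈ conditioning set.
  P2: blocked at fork node PriorPurchase ∈ conditioning set.
{PriorPurchase} contains no descendant of BrandLoyalty and blocks every backdoor path.
No other singleton works — e.g. {PriceTier} leaves P2 open — so {PriorPurchase} is the unique smallest valid adjustment set.

{PriorPurchase}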